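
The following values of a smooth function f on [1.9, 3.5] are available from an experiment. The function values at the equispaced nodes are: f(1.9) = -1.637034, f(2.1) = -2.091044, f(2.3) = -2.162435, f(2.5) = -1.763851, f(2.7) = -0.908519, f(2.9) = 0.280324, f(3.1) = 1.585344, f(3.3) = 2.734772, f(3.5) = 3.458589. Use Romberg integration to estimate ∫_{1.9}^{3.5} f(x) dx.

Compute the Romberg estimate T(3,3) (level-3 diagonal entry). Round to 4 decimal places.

T(0,0) (trapezoid, 1 panel, h=1.6000): 1.457244
T(1,0) (trapezoid, 2 panels, h=0.8000): 0.001807
T(2,0) (trapezoid, 4 panels, h=0.4000): -0.229933
T(3,0) (trapezoid, 8 panels, h=0.2000): -0.282926
T(1,1) = 0.001807 + (0.001807 − 1.457244)/3 = -0.483339
T(2,1) = -0.229933 + (-0.229933 − 0.001807)/3 = -0.307180
T(3,1) = -0.282926 + (-0.282926 − (-0.229933))/3 = -0.300590
T(2,2) = -0.307180 + (-0.307180 − (-0.483339))/15 = -0.295436
T(3,2) = -0.300590 + (-0.300590 − (-0.307180))/15 = -0.300151
T(3,3) = -0.300151 + (-0.300151 − (-0.295436))/63 = -0.300226

-0.3002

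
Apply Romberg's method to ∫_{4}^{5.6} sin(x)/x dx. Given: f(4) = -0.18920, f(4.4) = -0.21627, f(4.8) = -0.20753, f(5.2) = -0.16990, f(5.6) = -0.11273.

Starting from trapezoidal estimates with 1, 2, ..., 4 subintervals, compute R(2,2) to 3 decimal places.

-0.302

R(0,0) (trapezoid, 1 panel, h=1.6000): -0.24154
R(1,0) (trapezoid, 2 panels, h=0.8000): -0.28680
R(2,0) (trapezoid, 4 panels, h=0.4000): -0.29787
R(1,1) = -0.28680 + (-0.28680 − (-0.24154))/3 = -0.30189
R(2,1) = -0.29787 + (-0.29787 − (-0.28680))/3 = -0.30156
R(2,2) = -0.30156 + (-0.30156 − (-0.30189))/15 = -0.30154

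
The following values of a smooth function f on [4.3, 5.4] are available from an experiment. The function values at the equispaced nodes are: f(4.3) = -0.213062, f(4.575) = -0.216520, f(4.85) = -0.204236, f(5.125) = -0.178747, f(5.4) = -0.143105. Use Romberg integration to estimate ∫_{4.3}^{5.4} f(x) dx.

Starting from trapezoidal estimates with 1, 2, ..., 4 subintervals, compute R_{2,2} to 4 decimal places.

R_{0,0} (trapezoid, 1 panel, h=1.1000): -0.195892
R_{1,0} (trapezoid, 2 panels, h=0.5500): -0.210276
R_{2,0} (trapezoid, 4 panels, h=0.2750): -0.213836
R_{1,1} = -0.210276 + (-0.210276 − (-0.195892))/3 = -0.215071
R_{2,1} = -0.213836 + (-0.213836 − (-0.210276))/3 = -0.215023
R_{2,2} = -0.215023 + (-0.215023 − (-0.215071))/15 = -0.215020

-0.2150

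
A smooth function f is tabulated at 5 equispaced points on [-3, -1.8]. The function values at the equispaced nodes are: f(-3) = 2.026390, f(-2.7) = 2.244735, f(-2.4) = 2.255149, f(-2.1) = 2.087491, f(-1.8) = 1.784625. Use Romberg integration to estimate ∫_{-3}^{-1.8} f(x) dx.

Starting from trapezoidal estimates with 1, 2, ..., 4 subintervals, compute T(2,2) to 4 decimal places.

T(0,0) (trapezoid, 1 panel, h=1.2000): 2.286609
T(1,0) (trapezoid, 2 panels, h=0.6000): 2.496394
T(2,0) (trapezoid, 4 panels, h=0.3000): 2.547865
T(1,1) = 2.496394 + (2.496394 − 2.286609)/3 = 2.566322
T(2,1) = 2.547865 + (2.547865 − 2.496394)/3 = 2.565022
T(2,2) = 2.565022 + (2.565022 − 2.566322)/15 = 2.564935

2.5649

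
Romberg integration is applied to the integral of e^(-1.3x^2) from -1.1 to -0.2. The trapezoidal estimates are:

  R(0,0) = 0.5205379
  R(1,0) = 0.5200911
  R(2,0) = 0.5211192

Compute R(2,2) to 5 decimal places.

Richardson extrapolation on the trapezoidal column (denominator 4−1=3):
R(1,1) = 0.5200911 + (0.5200911 − 0.5205379)/3 = 0.5199422
R(2,1) = 0.5211192 + (0.5211192 − 0.5200911)/3 = 0.5214619
R(2,2) = (16·0.5214619 − 0.5199422) / 15 = 0.5215632

0.52156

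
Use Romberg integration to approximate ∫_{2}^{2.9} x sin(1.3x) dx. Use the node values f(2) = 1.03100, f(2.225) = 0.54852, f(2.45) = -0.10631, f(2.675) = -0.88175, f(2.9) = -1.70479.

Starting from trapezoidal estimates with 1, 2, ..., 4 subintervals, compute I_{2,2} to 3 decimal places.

I_{0,0} (trapezoid, 1 panel, h=0.9000): -0.30321
I_{1,0} (trapezoid, 2 panels, h=0.4500): -0.19944
I_{2,0} (trapezoid, 4 panels, h=0.2250): -0.17470
I_{1,1} = -0.19944 + (-0.19944 − (-0.30321))/3 = -0.16485
I_{2,1} = -0.17470 + (-0.17470 − (-0.19944))/3 = -0.16645
I_{2,2} = -0.16645 + (-0.16645 − (-0.16485))/15 = -0.16656

-0.167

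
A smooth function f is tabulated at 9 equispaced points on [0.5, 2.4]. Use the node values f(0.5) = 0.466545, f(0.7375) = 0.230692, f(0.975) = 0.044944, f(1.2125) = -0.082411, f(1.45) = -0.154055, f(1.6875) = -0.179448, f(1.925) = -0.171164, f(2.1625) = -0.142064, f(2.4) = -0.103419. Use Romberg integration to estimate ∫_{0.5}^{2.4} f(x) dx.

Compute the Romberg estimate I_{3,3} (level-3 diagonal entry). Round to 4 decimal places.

I_{0,0} (trapezoid, 1 panel, h=1.9000): 0.344970
I_{1,0} (trapezoid, 2 panels, h=0.9500): 0.026133
I_{2,0} (trapezoid, 4 panels, h=0.4750): -0.046888
I_{3,0} (trapezoid, 8 panels, h=0.2375): -0.064586
I_{1,1} = 0.026133 + (0.026133 − 0.344970)/3 = -0.080146
I_{2,1} = -0.046888 + (-0.046888 − 0.026133)/3 = -0.071228
I_{3,1} = -0.064586 + (-0.064586 − (-0.046888))/3 = -0.070485
I_{2,2} = -0.071228 + (-0.071228 − (-0.080146))/15 = -0.070633
I_{3,2} = -0.070485 + (-0.070485 − (-0.071228))/15 = -0.070435
I_{3,3} = -0.070435 + (-0.070435 − (-0.070633))/63 = -0.070432

-0.0704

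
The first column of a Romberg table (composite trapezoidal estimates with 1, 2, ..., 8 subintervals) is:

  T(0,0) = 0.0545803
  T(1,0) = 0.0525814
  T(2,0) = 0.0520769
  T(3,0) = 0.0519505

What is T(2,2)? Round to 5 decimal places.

Richardson extrapolation on the trapezoidal column (denominator 4−1=3):
T(1,1) = 0.0525814 + (0.0525814 − 0.0545803)/3 = 0.0519151
T(2,1) = (4·0.0520769 − 0.0525814) / 3 = 0.0519087
T(2,2) = 0.0519087 + (0.0519087 − 0.0519151)/15 = 0.0519083

0.05191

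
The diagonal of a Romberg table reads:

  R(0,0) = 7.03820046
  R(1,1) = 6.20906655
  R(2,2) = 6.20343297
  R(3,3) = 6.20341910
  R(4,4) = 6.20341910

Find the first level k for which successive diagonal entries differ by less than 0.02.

|R(1,1) − R(0,0)| = 0.82913391 ≥ 0.02
|R(2,2) − R(1,1)| = 0.00563358 < 0.02

k = 2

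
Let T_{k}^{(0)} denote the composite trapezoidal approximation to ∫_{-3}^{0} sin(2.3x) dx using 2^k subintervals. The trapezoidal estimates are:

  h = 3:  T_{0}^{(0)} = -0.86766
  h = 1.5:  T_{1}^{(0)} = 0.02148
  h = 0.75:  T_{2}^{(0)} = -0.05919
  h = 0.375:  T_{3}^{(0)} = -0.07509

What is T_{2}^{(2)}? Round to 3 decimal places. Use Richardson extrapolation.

-0.113

Richardson extrapolation on the trapezoidal column (denominator 4−1=3):
T_{1}^{(1)} = 0.02148 + (0.02148 − (-0.86766))/3 = 0.31786
T_{2}^{(1)} = (4·(-0.05919) − 0.02148) / 3 = -0.08608
T_{2}^{(2)} = (16·(-0.08608) − 0.31786) / 15 = -0.11301
(Column j=1 coincides with Simpson's rule on the same nodes.)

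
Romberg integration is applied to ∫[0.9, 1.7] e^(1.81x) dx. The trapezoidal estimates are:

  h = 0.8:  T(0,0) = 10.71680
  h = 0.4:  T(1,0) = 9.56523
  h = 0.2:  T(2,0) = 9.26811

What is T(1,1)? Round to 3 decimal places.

T(1,1) = 9.56523 + (9.56523 − 10.71680)/3 = 9.18137

9.181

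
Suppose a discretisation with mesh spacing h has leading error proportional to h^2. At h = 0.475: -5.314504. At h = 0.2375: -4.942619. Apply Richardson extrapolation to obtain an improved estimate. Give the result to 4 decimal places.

Extrapolated value = (4·A(h/2) − A(h)) / (4 − 1)
= (4·(-4.942619) − (-5.314504)) / 3
= -14.455972 / 3 = -4.818657

-4.8187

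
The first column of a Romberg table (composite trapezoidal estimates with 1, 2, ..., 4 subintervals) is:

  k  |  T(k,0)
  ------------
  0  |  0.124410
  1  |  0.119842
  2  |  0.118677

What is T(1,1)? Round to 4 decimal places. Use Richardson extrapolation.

0.1183

Richardson extrapolation on the trapezoidal column (denominator 4−1=3):
T(1,1) = (4·0.119842 − 0.124410) / 3 = 0.118319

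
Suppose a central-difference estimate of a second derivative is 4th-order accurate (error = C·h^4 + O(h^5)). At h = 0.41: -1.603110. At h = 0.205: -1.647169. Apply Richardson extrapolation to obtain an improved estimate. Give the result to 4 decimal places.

The leading error scales as h^4; refining by a factor of 2 reduces it by 2^4 = 16.
Extrapolated value = (16·A(h/2) − A(h)) / (16 − 1)
= (16·(-1.647169) − (-1.603110)) / 15
= -24.751594 / 15 = -1.650106

-1.6501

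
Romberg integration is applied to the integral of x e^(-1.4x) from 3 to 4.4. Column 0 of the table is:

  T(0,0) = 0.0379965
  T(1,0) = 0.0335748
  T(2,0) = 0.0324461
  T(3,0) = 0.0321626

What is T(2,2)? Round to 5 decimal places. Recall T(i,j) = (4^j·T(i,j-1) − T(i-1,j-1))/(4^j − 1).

0.03207

T(1,1) = (4·0.0335748 − 0.0379965) / 3 = 0.0321009
T(2,1) = (4·0.0324461 − 0.0335748) / 3 = 0.0320699
T(2,2) = (16·0.0320699 − 0.0321009) / 15 = 0.0320678
(Column j=1 coincides with Simpson's rule on the same nodes.)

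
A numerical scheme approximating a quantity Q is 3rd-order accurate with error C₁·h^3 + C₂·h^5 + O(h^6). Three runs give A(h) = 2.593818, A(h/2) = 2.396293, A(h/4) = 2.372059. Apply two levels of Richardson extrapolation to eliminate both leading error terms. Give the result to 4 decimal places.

2.3686

First eliminate the h^3 term (factor 2^3 = 8):
  B₁ = (8·2.396293 − 2.593818)/7 = 2.368075
  B₂ = (8·2.372059 − 2.396293)/7 = 2.368597
Then eliminate the h^5 term (factor 2^5 = 32):
  (32·2.368597 − 2.368075)/31 = 2.368614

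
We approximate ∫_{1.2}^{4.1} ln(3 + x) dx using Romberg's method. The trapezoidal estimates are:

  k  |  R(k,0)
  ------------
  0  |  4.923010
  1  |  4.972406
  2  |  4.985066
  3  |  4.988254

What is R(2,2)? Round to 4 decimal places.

4.9893

Richardson extrapolation on the trapezoidal column (denominator 4−1=3):
R(1,1) = 4.972406 + (4.972406 − 4.923010)/3 = 4.988871
R(2,1) = (4·4.985066 − 4.972406) / 3 = 4.989286
R(2,2) = (16·4.989286 − 4.988871) / 15 = 4.989314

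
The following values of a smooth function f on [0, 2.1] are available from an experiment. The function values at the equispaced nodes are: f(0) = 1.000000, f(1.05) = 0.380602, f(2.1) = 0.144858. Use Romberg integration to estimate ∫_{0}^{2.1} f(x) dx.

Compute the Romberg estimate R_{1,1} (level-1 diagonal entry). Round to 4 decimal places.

R_{0,0} (trapezoid, 1 panel, h=2.1000): 1.202101
R_{1,0} (trapezoid, 2 panels, h=1.0500): 1.000683
R_{1,1} = 1.000683 + (1.000683 − 1.202101)/3 = 0.933544

0.9335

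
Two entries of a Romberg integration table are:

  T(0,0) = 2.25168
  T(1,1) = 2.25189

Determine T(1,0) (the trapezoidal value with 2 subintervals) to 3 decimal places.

2.252

From T(1,1) = (4·T(1,0) − T(0,0))/3, solve for T(1,0):
4·T(1,0) = 3·2.25189 + 2.25168 = 9.00735
T(1,0) = 2.25184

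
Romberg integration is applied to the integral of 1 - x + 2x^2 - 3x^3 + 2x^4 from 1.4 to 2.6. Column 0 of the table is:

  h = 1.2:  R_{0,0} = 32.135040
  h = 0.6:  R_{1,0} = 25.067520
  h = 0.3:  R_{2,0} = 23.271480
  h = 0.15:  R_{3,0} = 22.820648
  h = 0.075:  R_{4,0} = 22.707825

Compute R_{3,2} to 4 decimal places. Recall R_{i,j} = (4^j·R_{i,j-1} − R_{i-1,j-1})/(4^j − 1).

22.6702

Richardson extrapolation on the trapezoidal column (denominator 4−1=3):
R_{2,1} = 23.271480 + (23.271480 − 25.067520)/3 = 22.672800
R_{3,1} = (4·22.820648 − 23.271480) / 3 = 22.670371
R_{3,2} = (16·22.670371 − 22.672800) / 15 = 22.670209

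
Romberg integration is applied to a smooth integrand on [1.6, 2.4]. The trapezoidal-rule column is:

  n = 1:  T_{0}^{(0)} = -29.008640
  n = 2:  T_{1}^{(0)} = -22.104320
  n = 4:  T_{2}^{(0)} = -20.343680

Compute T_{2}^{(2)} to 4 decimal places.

Richardson extrapolation on the trapezoidal column (denominator 4−1=3):
T_{1}^{(1)} = (4·(-22.104320) − (-29.008640)) / 3 = -19.802880
T_{2}^{(1)} = -20.343680 + (-20.343680 − (-22.104320))/3 = -19.756800
T_{2}^{(2)} = -19.756800 + (-19.756800 − (-19.802880))/15 = -19.753728

-19.7537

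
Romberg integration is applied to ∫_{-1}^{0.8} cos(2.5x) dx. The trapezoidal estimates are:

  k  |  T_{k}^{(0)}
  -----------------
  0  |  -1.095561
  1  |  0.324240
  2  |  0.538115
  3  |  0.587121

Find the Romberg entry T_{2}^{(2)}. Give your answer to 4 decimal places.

0.5969

Richardson extrapolation on the trapezoidal column (denominator 4−1=3):
T_{1}^{(1)} = 0.324240 + (0.324240 − (-1.095561))/3 = 0.797507
T_{2}^{(1)} = (4·0.538115 − 0.324240) / 3 = 0.609407
T_{2}^{(2)} = 0.609407 + (0.609407 − 0.797507)/15 = 0.596867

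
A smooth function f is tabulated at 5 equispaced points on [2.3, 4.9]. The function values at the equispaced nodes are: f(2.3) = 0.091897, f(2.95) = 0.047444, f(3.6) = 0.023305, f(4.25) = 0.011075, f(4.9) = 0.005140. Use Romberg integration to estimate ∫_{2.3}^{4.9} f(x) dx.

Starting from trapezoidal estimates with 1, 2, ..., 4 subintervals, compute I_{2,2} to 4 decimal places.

I_{0,0} (trapezoid, 1 panel, h=2.6000): 0.126148
I_{1,0} (trapezoid, 2 panels, h=1.3000): 0.093371
I_{2,0} (trapezoid, 4 panels, h=0.6500): 0.084723
I_{1,1} = 0.093371 + (0.093371 − 0.126148)/3 = 0.082445
I_{2,1} = 0.084723 + (0.084723 − 0.093371)/3 = 0.081840
I_{2,2} = 0.081840 + (0.081840 − 0.082445)/15 = 0.081800

0.0818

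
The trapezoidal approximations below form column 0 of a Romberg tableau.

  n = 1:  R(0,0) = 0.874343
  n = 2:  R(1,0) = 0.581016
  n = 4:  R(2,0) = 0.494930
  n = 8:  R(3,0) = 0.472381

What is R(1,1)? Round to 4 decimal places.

R(1,1) = (4·0.581016 − 0.874343) / 3 = 0.483240

0.4832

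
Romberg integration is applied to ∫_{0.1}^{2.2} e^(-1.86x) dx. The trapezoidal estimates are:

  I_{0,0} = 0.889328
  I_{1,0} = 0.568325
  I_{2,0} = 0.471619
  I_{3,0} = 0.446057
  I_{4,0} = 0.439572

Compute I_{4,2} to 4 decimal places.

0.4374

Richardson extrapolation on the trapezoidal column (denominator 4−1=3):
I_{3,1} = 0.446057 + (0.446057 − 0.471619)/3 = 0.437536
I_{4,1} = (4·0.439572 − 0.446057) / 3 = 0.437410
I_{4,2} = 0.437410 + (0.437410 − 0.437536)/15 = 0.437402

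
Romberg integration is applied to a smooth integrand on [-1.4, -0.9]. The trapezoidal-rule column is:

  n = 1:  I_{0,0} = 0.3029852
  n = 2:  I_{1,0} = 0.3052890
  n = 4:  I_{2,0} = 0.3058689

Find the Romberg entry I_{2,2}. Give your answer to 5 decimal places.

I_{1,1} = 0.3052890 + (0.3052890 − 0.3029852)/3 = 0.3060569
I_{2,1} = (4·0.3058689 − 0.3052890) / 3 = 0.3060622
I_{2,2} = (16·0.3060622 − 0.3060569) / 15 = 0.3060626

0.30606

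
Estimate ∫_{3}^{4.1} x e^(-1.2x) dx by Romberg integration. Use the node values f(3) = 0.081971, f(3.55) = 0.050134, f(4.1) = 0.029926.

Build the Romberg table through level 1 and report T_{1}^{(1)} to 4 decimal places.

T_{0}^{(0)} (trapezoid, 1 panel, h=1.1000): 0.061543
T_{1}^{(0)} (trapezoid, 2 panels, h=0.5500): 0.058345
T_{1}^{(1)} = 0.058345 + (0.058345 − 0.061543)/3 = 0.057279

0.0573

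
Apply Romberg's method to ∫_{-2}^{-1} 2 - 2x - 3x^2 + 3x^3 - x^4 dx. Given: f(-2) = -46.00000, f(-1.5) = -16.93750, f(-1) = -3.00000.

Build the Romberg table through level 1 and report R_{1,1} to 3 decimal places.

R_{0,0} (trapezoid, 1 panel, h=1.0000): -24.50000
R_{1,0} (trapezoid, 2 panels, h=0.5000): -20.71875
R_{1,1} = -20.71875 + (-20.71875 − (-24.50000))/3 = -19.45833

-19.458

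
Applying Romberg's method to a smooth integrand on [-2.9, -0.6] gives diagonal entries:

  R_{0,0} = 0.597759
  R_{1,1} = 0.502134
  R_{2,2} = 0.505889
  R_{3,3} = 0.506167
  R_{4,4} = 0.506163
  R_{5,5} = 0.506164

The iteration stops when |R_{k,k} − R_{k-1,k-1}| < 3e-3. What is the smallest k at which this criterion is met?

k = 3

|R_{1,1} − R_{0,0}| = 0.095625 ≥ 3e-3
|R_{2,2} − R_{1,1}| = 0.003755 ≥ 3e-3
|R_{3,3} − R_{2,2}| = 0.000278 < 3e-3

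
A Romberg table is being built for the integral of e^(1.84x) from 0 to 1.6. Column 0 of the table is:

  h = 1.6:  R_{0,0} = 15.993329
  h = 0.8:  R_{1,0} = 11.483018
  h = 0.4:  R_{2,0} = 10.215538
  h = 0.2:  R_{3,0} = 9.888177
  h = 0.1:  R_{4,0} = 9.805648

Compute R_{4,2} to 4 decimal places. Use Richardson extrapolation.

R_{3,1} = 9.888177 + (9.888177 − 10.215538)/3 = 9.779057
R_{4,1} = 9.805648 + (9.805648 − 9.888177)/3 = 9.778138
R_{4,2} = 9.778138 + (9.778138 − 9.779057)/15 = 9.778077

9.7781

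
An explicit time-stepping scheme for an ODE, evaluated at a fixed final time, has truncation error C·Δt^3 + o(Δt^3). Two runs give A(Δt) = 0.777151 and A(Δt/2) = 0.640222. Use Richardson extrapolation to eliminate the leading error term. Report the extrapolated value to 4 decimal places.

The leading error scales as Δt^3; refining by a factor of 2 reduces it by 2^3 = 8.
Extrapolated value = (8·A(Δt/2) − A(Δt)) / (8 − 1)
= (8·0.640222 − 0.777151) / 7
= 4.344625 / 7 = 0.620661

0.6207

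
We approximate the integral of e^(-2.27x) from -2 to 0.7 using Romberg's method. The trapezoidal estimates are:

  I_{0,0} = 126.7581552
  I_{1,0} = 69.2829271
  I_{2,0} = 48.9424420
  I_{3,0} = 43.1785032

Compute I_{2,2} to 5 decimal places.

41.63146

Richardson extrapolation on the trapezoidal column (denominator 4−1=3):
I_{1,1} = 69.2829271 + (69.2829271 − 126.7581552)/3 = 50.1245177
I_{2,1} = 48.9424420 + (48.9424420 − 69.2829271)/3 = 42.1622803
I_{2,2} = (16·42.1622803 − 50.1245177) / 15 = 41.6314645
(Column j=1 coincides with Simpson's rule on the same nodes.)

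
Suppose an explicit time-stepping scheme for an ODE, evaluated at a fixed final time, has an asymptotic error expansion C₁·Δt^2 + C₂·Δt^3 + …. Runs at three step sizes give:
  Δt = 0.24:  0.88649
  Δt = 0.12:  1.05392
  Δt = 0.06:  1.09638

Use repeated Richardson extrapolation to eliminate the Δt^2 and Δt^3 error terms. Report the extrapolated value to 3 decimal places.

First eliminate the Δt^2 term (factor 2^2 = 4):
  B₁ = (4·1.05392 − 0.88649)/3 = 1.10973
  B₂ = (4·1.09638 − 1.05392)/3 = 1.11053
Then eliminate the Δt^3 term (factor 2^3 = 8):
  (8·1.11053 − 1.10973)/7 = 1.11064

1.111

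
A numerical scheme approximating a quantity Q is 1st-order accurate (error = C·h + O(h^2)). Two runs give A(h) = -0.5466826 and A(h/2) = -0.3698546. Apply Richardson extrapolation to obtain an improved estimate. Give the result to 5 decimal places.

-0.19303

The leading error scales as h; refining by a factor of 2 reduces it by 2^1 = 2.
Extrapolated value = (2·A(h/2) − A(h)) / (2 − 1)
= (2·(-0.3698546) − (-0.5466826)) / 1
= -0.1930266 / 1 = -0.1930266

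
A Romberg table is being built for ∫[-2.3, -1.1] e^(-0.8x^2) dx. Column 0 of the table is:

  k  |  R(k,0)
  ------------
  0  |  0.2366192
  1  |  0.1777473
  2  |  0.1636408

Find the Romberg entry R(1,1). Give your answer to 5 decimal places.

Richardson extrapolation on the trapezoidal column (denominator 4−1=3):
R(1,1) = (4·0.1777473 − 0.2366192) / 3 = 0.1581233

0.15812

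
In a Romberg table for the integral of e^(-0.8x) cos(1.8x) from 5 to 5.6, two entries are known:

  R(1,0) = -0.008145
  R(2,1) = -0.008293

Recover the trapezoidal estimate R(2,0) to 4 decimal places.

From R(2,1) = (4·R(2,0) − R(1,0))/3, solve for R(2,0):
4·R(2,0) = 3·(-0.008293) + (-0.008145) = -0.033024
R(2,0) = -0.008256

-0.0083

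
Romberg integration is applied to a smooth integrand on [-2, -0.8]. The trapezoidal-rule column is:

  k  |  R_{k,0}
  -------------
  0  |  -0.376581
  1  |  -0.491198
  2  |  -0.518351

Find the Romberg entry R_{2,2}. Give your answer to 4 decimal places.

-0.5273

Richardson extrapolation on the trapezoidal column (denominator 4−1=3):
R_{1,1} = (4·(-0.491198) − (-0.376581)) / 3 = -0.529404
R_{2,1} = (4·(-0.518351) − (-0.491198)) / 3 = -0.527402
R_{2,2} = (16·(-0.527402) − (-0.529404)) / 15 = -0.527269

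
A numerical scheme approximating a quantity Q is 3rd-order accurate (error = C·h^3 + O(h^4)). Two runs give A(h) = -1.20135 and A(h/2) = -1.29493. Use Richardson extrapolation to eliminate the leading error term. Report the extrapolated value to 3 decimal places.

The leading error scales as h^3; refining by a factor of 2 reduces it by 2^3 = 8.
Extrapolated value = (8·A(h/2) − A(h)) / (8 − 1)
= (8·(-1.29493) − (-1.20135)) / 7
= -9.15809 / 7 = -1.30830

-1.308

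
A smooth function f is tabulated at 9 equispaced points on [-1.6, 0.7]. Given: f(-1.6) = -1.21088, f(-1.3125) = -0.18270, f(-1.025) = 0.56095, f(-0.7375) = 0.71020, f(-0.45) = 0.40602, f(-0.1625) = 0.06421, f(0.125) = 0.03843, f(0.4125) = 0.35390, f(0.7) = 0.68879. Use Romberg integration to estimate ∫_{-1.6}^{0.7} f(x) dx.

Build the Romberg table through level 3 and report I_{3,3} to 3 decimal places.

0.504

I_{0,0} (trapezoid, 1 panel, h=2.3000): -0.60040
I_{1,0} (trapezoid, 2 panels, h=1.1500): 0.16672
I_{2,0} (trapezoid, 4 panels, h=0.5750): 0.42800
I_{3,0} (trapezoid, 8 panels, h=0.2875): 0.48586
I_{1,1} = 0.16672 + (0.16672 − (-0.60040))/3 = 0.42243
I_{2,1} = 0.42800 + (0.42800 − 0.16672)/3 = 0.51509
I_{3,1} = 0.48586 + (0.48586 − 0.42800)/3 = 0.50515
I_{2,2} = 0.51509 + (0.51509 − 0.42243)/15 = 0.52127
I_{3,2} = 0.50515 + (0.50515 − 0.51509)/15 = 0.50449
I_{3,3} = 0.50449 + (0.50449 − 0.52127)/63 = 0.50422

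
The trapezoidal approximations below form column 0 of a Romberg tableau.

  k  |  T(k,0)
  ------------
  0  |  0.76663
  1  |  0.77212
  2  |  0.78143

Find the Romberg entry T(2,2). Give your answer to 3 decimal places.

Richardson extrapolation on the trapezoidal column (denominator 4−1=3):
T(1,1) = 0.77212 + (0.77212 − 0.76663)/3 = 0.77395
T(2,1) = (4·0.78143 − 0.77212) / 3 = 0.78453
T(2,2) = 0.78453 + (0.78453 − 0.77395)/15 = 0.78524

0.785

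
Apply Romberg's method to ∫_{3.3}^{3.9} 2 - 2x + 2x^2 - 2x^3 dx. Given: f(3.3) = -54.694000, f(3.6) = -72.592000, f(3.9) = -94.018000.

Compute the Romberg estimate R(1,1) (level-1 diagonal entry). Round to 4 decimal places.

R(0,0) (trapezoid, 1 panel, h=0.6000): -44.613600
R(1,0) (trapezoid, 2 panels, h=0.3000): -44.084400
R(1,1) = -44.084400 + (-44.084400 − (-44.613600))/3 = -43.908000

-43.9080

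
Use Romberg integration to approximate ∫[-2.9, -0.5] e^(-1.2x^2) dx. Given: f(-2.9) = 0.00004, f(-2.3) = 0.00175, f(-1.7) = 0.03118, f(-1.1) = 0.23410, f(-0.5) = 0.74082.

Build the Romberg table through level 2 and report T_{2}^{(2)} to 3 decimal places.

0.350

T_{0}^{(0)} (trapezoid, 1 panel, h=2.4000): 0.88903
T_{1}^{(0)} (trapezoid, 2 panels, h=1.2000): 0.48193
T_{2}^{(0)} (trapezoid, 4 panels, h=0.6000): 0.38248
T_{1}^{(1)} = 0.48193 + (0.48193 − 0.88903)/3 = 0.34623
T_{2}^{(1)} = 0.38248 + (0.38248 − 0.48193)/3 = 0.34933
T_{2}^{(2)} = 0.34933 + (0.34933 − 0.34623)/15 = 0.34954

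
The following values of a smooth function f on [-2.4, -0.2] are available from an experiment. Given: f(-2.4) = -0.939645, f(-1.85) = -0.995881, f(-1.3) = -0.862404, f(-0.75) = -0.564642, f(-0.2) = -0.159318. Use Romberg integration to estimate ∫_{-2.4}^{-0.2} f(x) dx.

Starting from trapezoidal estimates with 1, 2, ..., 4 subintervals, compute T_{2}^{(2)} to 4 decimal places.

-1.6617

T_{0}^{(0)} (trapezoid, 1 panel, h=2.2000): -1.208859
T_{1}^{(0)} (trapezoid, 2 panels, h=1.1000): -1.553074
T_{2}^{(0)} (trapezoid, 4 panels, h=0.5500): -1.634825
T_{1}^{(1)} = -1.553074 + (-1.553074 − (-1.208859))/3 = -1.667812
T_{2}^{(1)} = -1.634825 + (-1.634825 − (-1.553074))/3 = -1.662075
T_{2}^{(2)} = -1.662075 + (-1.662075 − (-1.667812))/15 = -1.661693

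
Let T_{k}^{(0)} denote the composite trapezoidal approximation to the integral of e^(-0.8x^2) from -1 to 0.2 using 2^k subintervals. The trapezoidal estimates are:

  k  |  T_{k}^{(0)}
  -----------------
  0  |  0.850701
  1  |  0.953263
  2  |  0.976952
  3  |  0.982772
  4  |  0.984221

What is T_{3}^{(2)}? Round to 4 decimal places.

T_{2}^{(1)} = (4·0.976952 − 0.953263) / 3 = 0.984848
T_{3}^{(1)} = 0.982772 + (0.982772 − 0.976952)/3 = 0.984712
T_{3}^{(2)} = (16·0.984712 − 0.984848) / 15 = 0.984703

0.9847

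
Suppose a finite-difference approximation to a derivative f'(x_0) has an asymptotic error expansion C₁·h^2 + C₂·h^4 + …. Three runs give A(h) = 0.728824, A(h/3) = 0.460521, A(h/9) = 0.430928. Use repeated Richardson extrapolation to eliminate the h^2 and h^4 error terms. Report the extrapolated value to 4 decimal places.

First eliminate the h^2 term (factor 3^2 = 9):
  B₁ = (9·0.460521 − 0.728824)/8 = 0.426983
  B₂ = (9·0.430928 − 0.460521)/8 = 0.427229
Then eliminate the h^4 term (factor 3^4 = 81):
  (81·0.427229 − 0.426983)/80 = 0.427232

0.4272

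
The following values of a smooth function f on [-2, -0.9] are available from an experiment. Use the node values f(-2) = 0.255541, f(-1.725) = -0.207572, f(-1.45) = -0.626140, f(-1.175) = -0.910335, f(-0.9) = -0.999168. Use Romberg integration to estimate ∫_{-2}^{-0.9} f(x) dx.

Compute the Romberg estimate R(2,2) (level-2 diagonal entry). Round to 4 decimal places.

R(0,0) (trapezoid, 1 panel, h=1.1000): -0.408995
R(1,0) (trapezoid, 2 panels, h=0.5500): -0.548874
R(2,0) (trapezoid, 4 panels, h=0.2750): -0.581862
R(1,1) = -0.548874 + (-0.548874 − (-0.408995))/3 = -0.595500
R(2,1) = -0.581862 + (-0.581862 − (-0.548874))/3 = -0.592858
R(2,2) = -0.592858 + (-0.592858 − (-0.595500))/15 = -0.592682

-0.5927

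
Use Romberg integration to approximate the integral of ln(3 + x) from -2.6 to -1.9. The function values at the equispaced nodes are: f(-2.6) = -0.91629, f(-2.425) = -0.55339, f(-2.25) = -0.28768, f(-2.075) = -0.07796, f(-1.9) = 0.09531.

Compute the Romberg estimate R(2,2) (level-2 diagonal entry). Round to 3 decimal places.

-0.229

R(0,0) (trapezoid, 1 panel, h=0.7000): -0.28734
R(1,0) (trapezoid, 2 panels, h=0.3500): -0.24436
R(2,0) (trapezoid, 4 panels, h=0.1750): -0.23267
R(1,1) = -0.24436 + (-0.24436 − (-0.28734))/3 = -0.23003
R(2,1) = -0.23267 + (-0.23267 − (-0.24436))/3 = -0.22877
R(2,2) = -0.22877 + (-0.22877 − (-0.23003))/15 = -0.22869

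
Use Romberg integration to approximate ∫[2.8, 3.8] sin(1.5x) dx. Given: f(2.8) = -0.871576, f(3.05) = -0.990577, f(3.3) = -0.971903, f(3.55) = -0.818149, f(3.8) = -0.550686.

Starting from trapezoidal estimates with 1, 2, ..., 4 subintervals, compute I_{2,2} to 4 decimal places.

I_{0,0} (trapezoid, 1 panel, h=1.0000): -0.711131
I_{1,0} (trapezoid, 2 panels, h=0.5000): -0.841517
I_{2,0} (trapezoid, 4 panels, h=0.2500): -0.872940
I_{1,1} = -0.841517 + (-0.841517 − (-0.711131))/3 = -0.884979
I_{2,1} = -0.872940 + (-0.872940 − (-0.841517))/3 = -0.883414
I_{2,2} = -0.883414 + (-0.883414 − (-0.884979))/15 = -0.883310

-0.8833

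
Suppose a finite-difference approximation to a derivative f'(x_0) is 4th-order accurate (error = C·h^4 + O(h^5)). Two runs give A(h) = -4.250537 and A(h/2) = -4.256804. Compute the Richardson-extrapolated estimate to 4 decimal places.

-4.2572

The leading error scales as h^4; refining by a factor of 2 reduces it by 2^4 = 16.
Extrapolated value = (16·A(h/2) − A(h)) / (16 − 1)
= (16·(-4.256804) − (-4.250537)) / 15
= -63.858327 / 15 = -4.257222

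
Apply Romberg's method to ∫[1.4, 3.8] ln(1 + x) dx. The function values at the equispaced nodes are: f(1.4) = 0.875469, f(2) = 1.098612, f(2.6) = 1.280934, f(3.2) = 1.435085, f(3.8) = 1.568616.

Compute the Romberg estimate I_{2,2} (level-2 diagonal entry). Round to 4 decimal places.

I_{0,0} (trapezoid, 1 panel, h=2.4000): 2.932902
I_{1,0} (trapezoid, 2 panels, h=1.2000): 3.003572
I_{2,0} (trapezoid, 4 panels, h=0.6000): 3.022004
I_{1,1} = 3.003572 + (3.003572 − 2.932902)/3 = 3.027129
I_{2,1} = 3.022004 + (3.022004 − 3.003572)/3 = 3.028148
I_{2,2} = 3.028148 + (3.028148 − 3.027129)/15 = 3.028216

3.0282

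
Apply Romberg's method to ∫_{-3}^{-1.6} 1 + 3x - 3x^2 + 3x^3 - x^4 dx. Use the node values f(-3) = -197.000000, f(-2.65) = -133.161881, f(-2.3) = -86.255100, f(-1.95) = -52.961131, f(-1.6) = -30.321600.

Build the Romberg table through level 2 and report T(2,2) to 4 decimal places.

T(0,0) (trapezoid, 1 panel, h=1.4000): -159.125120
T(1,0) (trapezoid, 2 panels, h=0.7000): -139.941130
T(2,0) (trapezoid, 4 panels, h=0.3500): -135.113619
T(1,1) = -139.941130 + (-139.941130 − (-159.125120))/3 = -133.546467
T(2,1) = -135.113619 + (-135.113619 − (-139.941130))/3 = -133.504449
T(2,2) = -133.504449 + (-133.504449 − (-133.546467))/15 = -133.501648

-133.5016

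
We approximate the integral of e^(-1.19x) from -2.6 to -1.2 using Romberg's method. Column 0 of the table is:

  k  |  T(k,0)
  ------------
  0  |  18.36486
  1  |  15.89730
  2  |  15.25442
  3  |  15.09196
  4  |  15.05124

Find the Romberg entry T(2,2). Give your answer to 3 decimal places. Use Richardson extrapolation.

15.038

T(1,1) = 15.89730 + (15.89730 − 18.36486)/3 = 15.07478
T(2,1) = (4·15.25442 − 15.89730) / 3 = 15.04013
T(2,2) = (16·15.04013 − 15.07478) / 15 = 15.03782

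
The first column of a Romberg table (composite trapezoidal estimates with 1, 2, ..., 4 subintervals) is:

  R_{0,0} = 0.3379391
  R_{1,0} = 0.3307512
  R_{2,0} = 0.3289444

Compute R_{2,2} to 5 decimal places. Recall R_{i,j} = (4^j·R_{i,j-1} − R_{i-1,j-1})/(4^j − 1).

0.32834

R_{1,1} = 0.3307512 + (0.3307512 − 0.3379391)/3 = 0.3283552
R_{2,1} = 0.3289444 + (0.3289444 − 0.3307512)/3 = 0.3283421
R_{2,2} = (16·0.3283421 − 0.3283552) / 15 = 0.3283412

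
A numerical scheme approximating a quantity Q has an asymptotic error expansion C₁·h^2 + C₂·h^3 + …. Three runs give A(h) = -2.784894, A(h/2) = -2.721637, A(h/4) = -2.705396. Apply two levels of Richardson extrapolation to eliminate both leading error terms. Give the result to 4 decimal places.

First eliminate the h^2 term (factor 2^2 = 4):
  B₁ = (4·(-2.721637) − (-2.784894))/3 = -2.700551
  B₂ = (4·(-2.705396) − (-2.721637))/3 = -2.699982
Then eliminate the h^3 term (factor 2^3 = 8):
  (8·(-2.699982) − (-2.700551))/7 = -2.699901

-2.6999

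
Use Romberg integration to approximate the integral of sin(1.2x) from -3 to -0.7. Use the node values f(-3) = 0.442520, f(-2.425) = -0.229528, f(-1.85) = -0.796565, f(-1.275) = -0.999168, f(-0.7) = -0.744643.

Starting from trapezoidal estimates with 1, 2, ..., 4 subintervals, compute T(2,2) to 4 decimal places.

T(0,0) (trapezoid, 1 panel, h=2.3000): -0.347441
T(1,0) (trapezoid, 2 panels, h=1.1500): -1.089770
T(2,0) (trapezoid, 4 panels, h=0.5750): -1.251385
T(1,1) = -1.089770 + (-1.089770 − (-0.347441))/3 = -1.337213
T(2,1) = -1.251385 + (-1.251385 − (-1.089770))/3 = -1.305257
T(2,2) = -1.305257 + (-1.305257 − (-1.337213))/15 = -1.303127

-1.3031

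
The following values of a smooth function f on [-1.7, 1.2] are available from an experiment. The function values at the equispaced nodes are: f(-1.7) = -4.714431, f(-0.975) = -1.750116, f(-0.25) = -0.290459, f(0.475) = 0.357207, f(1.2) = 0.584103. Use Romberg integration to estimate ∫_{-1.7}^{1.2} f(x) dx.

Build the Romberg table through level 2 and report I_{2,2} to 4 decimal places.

-2.4802

I_{0,0} (trapezoid, 1 panel, h=2.9000): -5.988976
I_{1,0} (trapezoid, 2 panels, h=1.4500): -3.415653
I_{2,0} (trapezoid, 4 panels, h=0.7250): -2.717686
I_{1,1} = -3.415653 + (-3.415653 − (-5.988976))/3 = -2.557879
I_{2,1} = -2.717686 + (-2.717686 − (-3.415653))/3 = -2.485030
I_{2,2} = -2.485030 + (-2.485030 − (-2.557879))/15 = -2.480173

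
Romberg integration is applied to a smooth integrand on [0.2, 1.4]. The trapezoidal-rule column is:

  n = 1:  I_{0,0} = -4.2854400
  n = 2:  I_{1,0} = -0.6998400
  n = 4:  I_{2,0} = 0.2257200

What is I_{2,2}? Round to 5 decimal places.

0.53683

Richardson extrapolation on the trapezoidal column (denominator 4−1=3):
I_{1,1} = -0.6998400 + (-0.6998400 − (-4.2854400))/3 = 0.4953600
I_{2,1} = 0.2257200 + (0.2257200 − (-0.6998400))/3 = 0.5342400
I_{2,2} = (16·0.5342400 − 0.4953600) / 15 = 0.5368320
(Column j=1 coincides with Simpson's rule on the same nodes.)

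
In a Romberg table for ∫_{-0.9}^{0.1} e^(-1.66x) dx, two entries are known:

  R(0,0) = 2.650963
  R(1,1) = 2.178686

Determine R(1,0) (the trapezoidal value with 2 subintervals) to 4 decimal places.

From R(1,1) = (4·R(1,0) − R(0,0))/3, solve for R(1,0):
4·R(1,0) = 3·2.178686 + 2.650963 = 9.187021
R(1,0) = 2.296755

2.2968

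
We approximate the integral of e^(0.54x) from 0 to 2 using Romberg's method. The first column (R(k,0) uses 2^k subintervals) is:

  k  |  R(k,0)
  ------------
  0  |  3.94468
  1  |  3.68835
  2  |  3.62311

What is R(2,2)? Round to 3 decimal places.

3.601

Richardson extrapolation on the trapezoidal column (denominator 4−1=3):
R(1,1) = (4·3.68835 − 3.94468) / 3 = 3.60291
R(2,1) = (4·3.62311 − 3.68835) / 3 = 3.60136
R(2,2) = (16·3.60136 − 3.60291) / 15 = 3.60126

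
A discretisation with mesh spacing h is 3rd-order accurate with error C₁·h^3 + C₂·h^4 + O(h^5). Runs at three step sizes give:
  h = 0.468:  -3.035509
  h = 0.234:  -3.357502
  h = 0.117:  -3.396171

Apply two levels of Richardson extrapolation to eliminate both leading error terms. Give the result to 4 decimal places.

-3.4016

First eliminate the h^3 term (factor 2^3 = 8):
  B₁ = (8·(-3.357502) − (-3.035509))/7 = -3.403501
  B₂ = (8·(-3.396171) − (-3.357502))/7 = -3.401695
Then eliminate the h^4 term (factor 2^4 = 16):
  (16·(-3.401695) − (-3.403501))/15 = -3.401575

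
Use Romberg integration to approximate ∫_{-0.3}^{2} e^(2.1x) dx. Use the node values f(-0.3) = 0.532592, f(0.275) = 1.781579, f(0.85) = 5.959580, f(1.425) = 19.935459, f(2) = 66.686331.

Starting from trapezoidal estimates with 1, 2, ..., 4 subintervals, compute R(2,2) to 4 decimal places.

R(0,0) (trapezoid, 1 panel, h=2.3000): 77.301761
R(1,0) (trapezoid, 2 panels, h=1.1500): 45.504398
R(2,0) (trapezoid, 4 panels, h=0.5750): 35.239496
R(1,1) = 45.504398 + (45.504398 − 77.301761)/3 = 34.905277
R(2,1) = 35.239496 + (35.239496 − 45.504398)/3 = 31.817862
R(2,2) = 31.817862 + (31.817862 − 34.905277)/15 = 31.612034

31.6120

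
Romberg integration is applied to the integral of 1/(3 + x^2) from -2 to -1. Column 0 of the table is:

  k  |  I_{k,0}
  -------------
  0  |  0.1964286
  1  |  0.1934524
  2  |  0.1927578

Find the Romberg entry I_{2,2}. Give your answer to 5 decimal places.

0.19253

Richardson extrapolation on the trapezoidal column (denominator 4−1=3):
I_{1,1} = 0.1934524 + (0.1934524 − 0.1964286)/3 = 0.1924603
I_{2,1} = 0.1927578 + (0.1927578 − 0.1934524)/3 = 0.1925263
I_{2,2} = 0.1925263 + (0.1925263 − 0.1924603)/15 = 0.1925307
(Column j=1 coincides with Simpson's rule on the same nodes.)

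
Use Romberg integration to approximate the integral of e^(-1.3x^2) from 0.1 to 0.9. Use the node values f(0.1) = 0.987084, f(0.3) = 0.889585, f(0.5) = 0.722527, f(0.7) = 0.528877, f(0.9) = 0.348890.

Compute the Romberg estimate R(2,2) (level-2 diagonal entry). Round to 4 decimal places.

0.5637

R(0,0) (trapezoid, 1 panel, h=0.8000): 0.534390
R(1,0) (trapezoid, 2 panels, h=0.4000): 0.556206
R(2,0) (trapezoid, 4 panels, h=0.2000): 0.561795
R(1,1) = 0.556206 + (0.556206 − 0.534390)/3 = 0.563478
R(2,1) = 0.561795 + (0.561795 − 0.556206)/3 = 0.563658
R(2,2) = 0.563658 + (0.563658 − 0.563478)/15 = 0.563670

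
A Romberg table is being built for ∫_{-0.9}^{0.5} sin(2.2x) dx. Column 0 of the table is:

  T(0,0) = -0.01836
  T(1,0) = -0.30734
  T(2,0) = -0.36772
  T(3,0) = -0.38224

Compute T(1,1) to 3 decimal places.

Richardson extrapolation on the trapezoidal column (denominator 4−1=3):
T(1,1) = -0.30734 + (-0.30734 − (-0.01836))/3 = -0.40367

-0.404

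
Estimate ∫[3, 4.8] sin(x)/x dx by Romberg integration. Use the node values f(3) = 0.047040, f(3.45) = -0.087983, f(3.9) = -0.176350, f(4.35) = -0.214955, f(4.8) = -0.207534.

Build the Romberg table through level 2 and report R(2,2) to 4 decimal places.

-0.2587

R(0,0) (trapezoid, 1 panel, h=1.8000): -0.144445
R(1,0) (trapezoid, 2 panels, h=0.9000): -0.230937
R(2,0) (trapezoid, 4 panels, h=0.4500): -0.251791
R(1,1) = -0.230937 + (-0.230937 − (-0.144445))/3 = -0.259768
R(2,1) = -0.251791 + (-0.251791 − (-0.230937))/3 = -0.258742
R(2,2) = -0.258742 + (-0.258742 − (-0.259768))/15 = -0.258674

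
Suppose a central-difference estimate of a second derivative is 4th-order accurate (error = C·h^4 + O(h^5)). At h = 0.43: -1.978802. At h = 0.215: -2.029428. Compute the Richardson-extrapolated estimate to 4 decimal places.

The leading error scales as h^4; refining by a factor of 2 reduces it by 2^4 = 16.
Extrapolated value = (16·A(h/2) − A(h)) / (16 − 1)
= (16·(-2.029428) − (-1.978802)) / 15
= -30.492046 / 15 = -2.032803

-2.0328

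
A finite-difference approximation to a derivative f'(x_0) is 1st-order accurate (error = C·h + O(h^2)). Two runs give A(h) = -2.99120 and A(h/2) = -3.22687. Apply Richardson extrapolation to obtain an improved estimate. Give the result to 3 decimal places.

The leading error scales as h; refining by a factor of 2 reduces it by 2^1 = 2.
Extrapolated value = (2·A(h/2) − A(h)) / (2 − 1)
= (2·(-3.22687) − (-2.99120)) / 1
= -3.46254 / 1 = -3.46254

-3.463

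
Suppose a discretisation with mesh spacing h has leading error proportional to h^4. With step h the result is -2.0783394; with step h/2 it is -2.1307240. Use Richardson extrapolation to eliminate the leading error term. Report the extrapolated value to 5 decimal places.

The leading error scales as h^4; refining by a factor of 2 reduces it by 2^4 = 16.
Extrapolated value = (16·A(h/2) − A(h)) / (16 − 1)
= (16·(-2.1307240) − (-2.0783394)) / 15
= -32.0132446 / 15 = -2.1342163

-2.13422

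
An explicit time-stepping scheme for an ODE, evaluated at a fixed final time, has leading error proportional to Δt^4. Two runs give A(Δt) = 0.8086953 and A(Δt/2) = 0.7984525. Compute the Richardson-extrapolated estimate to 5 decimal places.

The leading error scales as Δt^4; refining by a factor of 2 reduces it by 2^4 = 16.
Extrapolated value = (16·A(Δt/2) − A(Δt)) / (16 − 1)
= (16·0.7984525 − 0.8086953) / 15
= 11.9665447 / 15 = 0.7977696

0.79777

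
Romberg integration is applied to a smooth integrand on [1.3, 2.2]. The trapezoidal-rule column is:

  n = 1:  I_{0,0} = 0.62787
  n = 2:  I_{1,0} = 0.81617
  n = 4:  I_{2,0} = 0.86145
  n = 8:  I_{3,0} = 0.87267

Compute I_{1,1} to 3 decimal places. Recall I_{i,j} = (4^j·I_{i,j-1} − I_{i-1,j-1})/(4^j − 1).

0.879

I_{1,1} = 0.81617 + (0.81617 − 0.62787)/3 = 0.87894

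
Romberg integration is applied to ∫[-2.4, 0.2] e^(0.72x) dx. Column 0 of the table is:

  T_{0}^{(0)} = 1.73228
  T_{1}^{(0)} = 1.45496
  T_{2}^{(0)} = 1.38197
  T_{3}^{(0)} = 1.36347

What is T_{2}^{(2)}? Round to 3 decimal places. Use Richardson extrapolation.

Richardson extrapolation on the trapezoidal column (denominator 4−1=3):
T_{1}^{(1)} = (4·1.45496 − 1.73228) / 3 = 1.36252
T_{2}^{(1)} = 1.38197 + (1.38197 − 1.45496)/3 = 1.35764
T_{2}^{(2)} = 1.35764 + (1.35764 − 1.36252)/15 = 1.35731

1.357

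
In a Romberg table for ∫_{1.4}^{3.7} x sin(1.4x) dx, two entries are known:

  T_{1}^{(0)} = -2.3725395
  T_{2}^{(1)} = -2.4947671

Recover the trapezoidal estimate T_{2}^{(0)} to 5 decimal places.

From T_{2}^{(1)} = (4·T_{2}^{(0)} − T_{1}^{(0)})/3, solve for T_{2}^{(0)}:
4·T_{2}^{(0)} = 3·(-2.4947671) + (-2.3725395) = -9.8568408
T_{2}^{(0)} = -2.4642102

-2.46421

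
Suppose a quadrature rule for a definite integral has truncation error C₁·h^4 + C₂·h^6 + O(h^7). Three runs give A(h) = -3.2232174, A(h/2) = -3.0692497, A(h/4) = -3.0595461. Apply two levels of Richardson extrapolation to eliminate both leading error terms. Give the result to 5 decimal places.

First eliminate the h^4 term (factor 2^4 = 16):
  B₁ = (16·(-3.0692497) − (-3.2232174))/15 = -3.0589852
  B₂ = (16·(-3.0595461) − (-3.0692497))/15 = -3.0588992
Then eliminate the h^6 term (factor 2^6 = 64):
  (64·(-3.0588992) − (-3.0589852))/63 = -3.0588978

-3.05890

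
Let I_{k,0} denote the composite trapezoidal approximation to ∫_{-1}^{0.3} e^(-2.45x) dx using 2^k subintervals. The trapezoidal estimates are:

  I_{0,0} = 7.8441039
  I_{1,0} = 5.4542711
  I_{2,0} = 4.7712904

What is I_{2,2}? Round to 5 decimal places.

Richardson extrapolation on the trapezoidal column (denominator 4−1=3):
I_{1,1} = (4·5.4542711 − 7.8441039) / 3 = 4.6576602
I_{2,1} = (4·4.7712904 − 5.4542711) / 3 = 4.5436302
I_{2,2} = (16·4.5436302 − 4.6576602) / 15 = 4.5360282

4.53603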